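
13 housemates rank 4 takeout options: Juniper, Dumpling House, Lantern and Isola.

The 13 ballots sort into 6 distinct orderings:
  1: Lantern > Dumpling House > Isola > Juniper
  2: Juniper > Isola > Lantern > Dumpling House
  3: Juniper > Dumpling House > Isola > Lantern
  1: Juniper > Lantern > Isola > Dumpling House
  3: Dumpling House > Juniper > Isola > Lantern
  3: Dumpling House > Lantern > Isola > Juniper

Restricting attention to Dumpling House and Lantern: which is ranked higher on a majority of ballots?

Dumpling House

Ballots ranking Dumpling House above Lantern: 3 + 3 + 3 = 9.
Ballots ranking Lantern above Dumpling House: 13 − 9 = 4.
Dumpling House wins the head-to-head 9–4.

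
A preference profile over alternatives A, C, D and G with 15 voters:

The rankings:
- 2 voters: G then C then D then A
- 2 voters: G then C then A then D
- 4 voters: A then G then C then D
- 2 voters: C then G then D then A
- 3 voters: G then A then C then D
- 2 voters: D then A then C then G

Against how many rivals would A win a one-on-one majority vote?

2

A against each rival (15 voters):
A vs C: A is ranked higher on 4+3+2 = 9 ballots, C on 6. A wins 9–6.
A vs D: A wins 9–6.
A vs G: G wins 9–6.
A beats C, D; loses to G — 2 pairwise wins.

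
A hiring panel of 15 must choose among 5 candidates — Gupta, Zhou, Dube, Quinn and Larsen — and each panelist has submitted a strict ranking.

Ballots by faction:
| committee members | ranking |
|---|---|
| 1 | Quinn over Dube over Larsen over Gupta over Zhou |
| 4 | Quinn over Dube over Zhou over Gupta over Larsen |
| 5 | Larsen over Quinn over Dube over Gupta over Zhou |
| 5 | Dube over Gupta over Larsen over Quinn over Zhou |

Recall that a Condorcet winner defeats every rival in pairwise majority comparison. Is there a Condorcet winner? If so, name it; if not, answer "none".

Pairwise majorities:
Gupta vs Zhou: 1+5+5 = 11 for Gupta, 4 for Zhou — Gupta by 11–4.
Gupta vs Dube: Gupta is ranked higher on 0 ballots, Dube on 15. Dube wins 15–0.
Gupta vs Quinn: Gupta is ranked higher on 5 ballots, Quinn on 10. Quinn wins 10–5.
Gupta vs Larsen: 4+5 = 9 for Gupta, 6 for Larsen — Gupta by 9–6.
Zhou vs Dube: 0 to 15, Dube.
Zhou vs Quinn: 0 to 15, Quinn.
Zhou vs Larsen: Zhou is ranked higher on 4 ballots, Larsen on 11. Larsen wins 11–4.
Dube vs Quinn: 5 for Dube, 10 for Quinn — Quinn by 10–5.
Dube vs Larsen: 10 to 5, Dube.
Quinn vs Larsen: 5 to 10, Larsen.
Every candidate loses at least once (Gupta loses to Dube; Zhou loses to Gupta; Dube loses to Quinn; Quinn loses to Larsen; Larsen loses to Gupta). The majority relation contains the cycle Gupta beats Larsen beats Quinn beats Gupta, so there is no Condorcet winner.

none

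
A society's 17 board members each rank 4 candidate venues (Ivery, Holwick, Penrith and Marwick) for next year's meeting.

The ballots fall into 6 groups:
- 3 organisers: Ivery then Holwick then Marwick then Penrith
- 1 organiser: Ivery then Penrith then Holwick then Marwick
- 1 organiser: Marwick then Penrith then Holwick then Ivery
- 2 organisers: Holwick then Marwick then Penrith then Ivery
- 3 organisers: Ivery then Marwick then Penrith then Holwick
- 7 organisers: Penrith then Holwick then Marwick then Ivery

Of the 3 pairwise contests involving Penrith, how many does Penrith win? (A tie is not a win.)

Penrith against each rival (17 organisers):
Penrith vs Ivery: Penrith, 10–7.
Penrith vs Holwick: Penrith preferred on 1+1+3+7 = 12 ballots; Penrith wins 12–5.
Penrith vs Marwick: Marwick wins 9–8.
Penrith beats Ivery, Holwick; loses to Marwick — 2 pairwise wins.

2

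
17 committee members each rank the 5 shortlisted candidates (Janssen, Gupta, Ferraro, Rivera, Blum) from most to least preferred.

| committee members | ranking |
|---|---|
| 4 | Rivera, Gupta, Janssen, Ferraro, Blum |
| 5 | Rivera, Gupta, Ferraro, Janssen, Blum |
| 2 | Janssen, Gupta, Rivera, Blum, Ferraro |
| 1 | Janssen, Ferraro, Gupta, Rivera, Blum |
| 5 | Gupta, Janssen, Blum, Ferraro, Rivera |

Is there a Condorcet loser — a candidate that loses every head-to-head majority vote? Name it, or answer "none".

Blum

Pairwise majorities:
Janssen vs Gupta: 2+1 = 3 for Janssen, 14 for Gupta — Gupta by 14–3.
Janssen vs Ferraro: 12 to 5, Janssen.
Janssen vs Rivera: Janssen preferred on 2+1+5 = 8 ballots; Rivera wins 9–8.
Janssen vs Blum: 4+5+2+1+5 = 17 for Janssen, 0 for Blum — Janssen by 17–0.
Gupta vs Ferraro: Gupta wins 16–1.
Gupta vs Rivera: 8 to 9, Rivera.
Gupta vs Blum: Gupta, 17–0.
Ferraro–Rivera: Rivera 11–6.
Ferraro vs Blum: 10 to 7, Ferraro.
Rivera vs Blum: Rivera wins 12–5.
Blum loses to every other candidate — it is the Condorcet loser.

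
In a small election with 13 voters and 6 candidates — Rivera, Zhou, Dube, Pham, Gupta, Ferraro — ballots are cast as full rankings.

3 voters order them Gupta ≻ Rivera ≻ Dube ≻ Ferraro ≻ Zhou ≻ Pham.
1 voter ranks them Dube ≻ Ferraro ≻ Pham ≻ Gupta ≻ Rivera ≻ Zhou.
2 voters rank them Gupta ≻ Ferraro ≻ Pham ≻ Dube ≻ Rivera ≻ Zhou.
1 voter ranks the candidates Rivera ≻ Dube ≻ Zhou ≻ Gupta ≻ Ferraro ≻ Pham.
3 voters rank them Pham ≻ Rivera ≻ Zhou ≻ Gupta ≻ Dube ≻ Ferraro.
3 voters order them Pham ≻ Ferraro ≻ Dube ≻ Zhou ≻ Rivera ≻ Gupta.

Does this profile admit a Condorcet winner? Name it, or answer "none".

none

Pairwise majorities:
Rivera vs Zhou: Rivera, 10–3.
Rivera–Dube: Rivera 7–6.
Rivera vs Pham: Pham wins 9–4.
Rivera vs Gupta: Rivera wins 7–6.
Rivera–Ferraro: Rivera 7–6.
Zhou–Dube: Dube 10–3.
Zhou vs Pham: Pham, 9–4.
Zhou–Gupta: Zhou 7–6.
Zhou vs Ferraro: Ferraro, 9–4.
Dube–Pham: Pham 8–5.
Dube–Gupta: Gupta 8–5.
Dube vs Ferraro: Dube wins 8–5.
Pham–Gupta: Pham 7–6.
Pham vs Ferraro: Ferraro, 7–6.
Gupta vs Ferraro: Gupta wins 9–4.
Every candidate loses at least once (Rivera loses to Pham; Zhou loses to Rivera; Dube loses to Rivera; Pham loses to Ferraro; Gupta loses to Rivera; Ferraro loses to Rivera). The majority relation contains the cycle Rivera → Ferraro → Pham → Rivera, so there is no Condorcet winner.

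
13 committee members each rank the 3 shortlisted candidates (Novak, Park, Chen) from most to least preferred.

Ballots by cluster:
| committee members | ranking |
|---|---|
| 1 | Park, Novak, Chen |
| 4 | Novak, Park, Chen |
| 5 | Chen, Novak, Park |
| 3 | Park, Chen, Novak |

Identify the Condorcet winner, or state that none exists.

Head-to-head results (13 committee members):
Novak–Park: Novak 9–4.
Novak–Chen: Chen 8–5.
Park–Chen: Park 8–5.
No candidate is unbeaten: Novak loses to Chen; Park loses to Novak; Chen loses to Park. In particular Novak beats Park beats Chen beats Novak is a majority cycle — no Condorcet winner exists.

none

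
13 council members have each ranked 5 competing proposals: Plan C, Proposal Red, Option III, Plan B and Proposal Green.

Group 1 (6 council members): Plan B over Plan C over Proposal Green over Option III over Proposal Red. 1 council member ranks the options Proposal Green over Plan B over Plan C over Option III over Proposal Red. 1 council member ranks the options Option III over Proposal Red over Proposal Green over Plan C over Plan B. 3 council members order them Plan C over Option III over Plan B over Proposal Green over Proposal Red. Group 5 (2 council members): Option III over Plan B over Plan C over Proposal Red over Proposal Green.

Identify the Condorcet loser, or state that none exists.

Proposal Red

Head-to-head results (13 council members):
Plan C vs Proposal Red: Plan C, 12–1.
Plan C vs Option III: Plan C wins 10–3.
Plan C vs Plan B: 1+3 = 4 for Plan C, 9 for Plan B — Plan B by 9–4.
Plan C vs Proposal Green: Plan C is ranked higher on 6+3+2 = 11 ballots, Proposal Green on 2. Plan C wins 11–2.
Proposal Red vs Option III: Option III wins 13–0.
Proposal Red vs Plan B: Proposal Red is ranked higher on 1 ballot, Plan B on 12. Plan B wins 12–1.
Proposal Red vs Proposal Green: Proposal Green wins 10–3.
Option III vs Plan B: Option III preferred on 1+3+2 = 6 ballots; Plan B wins 7–6.
Option III vs Proposal Green: Proposal Green wins 7–6.
Plan B vs Proposal Green: 11 to 2, Plan B.
Proposal Red loses to every other option — it is the Condorcet loser.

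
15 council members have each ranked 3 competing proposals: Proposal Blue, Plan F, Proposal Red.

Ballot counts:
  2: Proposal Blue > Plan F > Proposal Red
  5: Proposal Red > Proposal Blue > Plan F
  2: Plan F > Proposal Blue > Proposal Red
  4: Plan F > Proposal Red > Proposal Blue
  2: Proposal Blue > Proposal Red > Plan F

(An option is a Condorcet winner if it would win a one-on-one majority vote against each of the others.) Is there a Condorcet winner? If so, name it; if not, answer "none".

Pairwise majorities:
Proposal Blue vs Plan F: Proposal Blue wins 9–6.
Proposal Blue vs Proposal Red: Proposal Red, 9–6.
Plan F vs Proposal Red: Plan F, 8–7.
Every option loses at least once (Proposal Blue loses to Proposal Red; Plan F loses to Proposal Blue; Proposal Red loses to Plan F). The majority relation contains the cycle Proposal Blue beats Plan F beats Proposal Red beats Proposal Blue, so there is no Condorcet winner.

none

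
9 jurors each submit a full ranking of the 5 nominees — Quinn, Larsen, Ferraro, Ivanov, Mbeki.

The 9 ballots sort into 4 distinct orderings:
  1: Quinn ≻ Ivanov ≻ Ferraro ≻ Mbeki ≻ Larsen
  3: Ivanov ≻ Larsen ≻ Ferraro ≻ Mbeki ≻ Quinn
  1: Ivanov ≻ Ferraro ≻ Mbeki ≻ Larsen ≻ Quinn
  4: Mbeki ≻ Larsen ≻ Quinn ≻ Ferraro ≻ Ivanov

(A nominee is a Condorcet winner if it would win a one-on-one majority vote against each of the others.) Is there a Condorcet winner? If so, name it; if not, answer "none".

Head-to-head results (9 jurors):
Quinn vs Larsen: Larsen, 8–1.
Quinn–Ferraro: Quinn 5–4.
Quinn vs Ivanov: Quinn preferred on 1+4 = 5 ballots; Quinn wins 5–4.
Quinn–Mbeki: Mbeki 8–1.
Larsen vs Ferraro: Larsen wins 7–2.
Larsen vs Ivanov: 4 for Larsen, 5 for Ivanov — Ivanov by 5–4.
Larsen vs Mbeki: 3 for Larsen, 6 for Mbeki — Mbeki by 6–3.
Ferraro vs Ivanov: Ivanov wins 5–4.
Ferraro vs Mbeki: Ferraro preferred on 1+3+1 = 5 ballots; Ferraro wins 5–4.
Ivanov–Mbeki: Ivanov 5–4.
No nominee is unbeaten: Quinn loses to Larsen; Larsen loses to Ivanov; Ferraro loses to Quinn; Ivanov loses to Quinn; Mbeki loses to Ferraro. In particular Quinn → Ferraro → Mbeki → Quinn is a majority cycle — no Condorcet winner exists.

none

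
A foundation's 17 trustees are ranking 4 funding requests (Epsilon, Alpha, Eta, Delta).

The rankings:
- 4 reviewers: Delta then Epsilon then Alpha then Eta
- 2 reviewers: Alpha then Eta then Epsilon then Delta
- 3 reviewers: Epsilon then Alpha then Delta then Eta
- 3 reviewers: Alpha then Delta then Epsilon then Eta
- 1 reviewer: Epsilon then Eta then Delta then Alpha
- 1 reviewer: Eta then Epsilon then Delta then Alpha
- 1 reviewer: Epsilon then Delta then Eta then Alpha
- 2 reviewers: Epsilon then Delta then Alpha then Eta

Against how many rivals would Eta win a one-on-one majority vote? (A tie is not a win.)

Eta against each rival (17 reviewers):
Eta vs Epsilon: 2+1 = 3 for Eta, 14 for Epsilon — Epsilon by 14–3.
Eta vs Alpha: 3 to 14, Alpha.
Eta–Delta: Delta 13–4.
Eta beats no one; loses to Epsilon, Alpha, Delta — 0 pairwise wins.

0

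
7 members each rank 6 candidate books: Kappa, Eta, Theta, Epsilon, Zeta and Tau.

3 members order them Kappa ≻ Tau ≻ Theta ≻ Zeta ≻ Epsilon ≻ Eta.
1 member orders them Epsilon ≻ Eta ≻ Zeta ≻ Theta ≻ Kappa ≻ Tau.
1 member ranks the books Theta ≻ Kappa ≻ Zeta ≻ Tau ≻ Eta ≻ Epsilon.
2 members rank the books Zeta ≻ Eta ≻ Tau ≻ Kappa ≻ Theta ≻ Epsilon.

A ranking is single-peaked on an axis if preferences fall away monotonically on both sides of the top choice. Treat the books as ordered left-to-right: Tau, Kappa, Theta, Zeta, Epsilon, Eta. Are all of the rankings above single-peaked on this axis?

Axis positions: Tau=1, Kappa=2, Theta=3, Zeta=4, Epsilon=5, Eta=6.
Type 1 (peak Kappa at position 2): ranking walks positions 2-1-3-4-5-6, expanding outward from the peak — single-peaked.
Type 2 (peak Epsilon at position 5): ranking walks positions 5-6-4-3-2-1, expanding outward from the peak — single-peaked.
Type 3: ranking walks positions 3-2-4-1-6-5; Eta is ranked above Epsilon even though Epsilon lies between Eta and the peak Theta on the axis — preferences dip and rise again. Not single-peaked.
Type 4: ranking walks positions 4-6-1-2-3-5; Eta is ranked above Epsilon even though Epsilon lies between Eta and the peak Zeta on the axis — preferences dip and rise again. Not single-peaked.
Type 3 violates single-peakedness, so the profile is not single-peaked on this axis.

no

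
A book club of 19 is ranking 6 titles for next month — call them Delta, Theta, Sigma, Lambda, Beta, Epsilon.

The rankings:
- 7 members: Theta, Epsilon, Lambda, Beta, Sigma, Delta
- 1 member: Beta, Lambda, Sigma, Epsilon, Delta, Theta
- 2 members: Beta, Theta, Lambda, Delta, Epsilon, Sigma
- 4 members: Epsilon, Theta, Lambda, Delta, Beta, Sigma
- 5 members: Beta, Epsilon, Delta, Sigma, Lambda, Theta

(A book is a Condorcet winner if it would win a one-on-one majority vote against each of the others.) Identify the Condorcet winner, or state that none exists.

Epsilon

Check each pair by majority over 19 ballots:
Delta vs Theta: Theta wins 13–6.
Delta vs Sigma: Delta wins 11–8.
Delta vs Lambda: Lambda, 14–5.
Delta vs Beta: Beta, 15–4.
Delta vs Epsilon: Epsilon, 17–2.
Theta vs Sigma: Theta wins 13–6.
Theta vs Lambda: Theta, 13–6.
Theta–Beta: Theta 11–8.
Theta vs Epsilon: Epsilon, 10–9.
Sigma–Lambda: Lambda 14–5.
Sigma–Beta: Beta 19–0.
Sigma vs Epsilon: Epsilon wins 18–1.
Lambda vs Beta: Lambda wins 11–8.
Lambda–Epsilon: Epsilon 16–3.
Beta–Epsilon: Epsilon 11–8.
Epsilon beats each of Delta, Theta, Sigma, Lambda, Beta — Epsilon is the Condorcet winner.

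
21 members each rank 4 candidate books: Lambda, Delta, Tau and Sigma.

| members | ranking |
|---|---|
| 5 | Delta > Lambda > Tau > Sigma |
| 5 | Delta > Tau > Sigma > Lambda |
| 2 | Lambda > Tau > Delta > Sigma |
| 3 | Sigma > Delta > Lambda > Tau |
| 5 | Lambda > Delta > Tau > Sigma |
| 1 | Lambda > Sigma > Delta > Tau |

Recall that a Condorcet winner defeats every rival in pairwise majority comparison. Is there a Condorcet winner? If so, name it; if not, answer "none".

Delta

Head-to-head results (21 members):
Lambda–Delta: Delta 13–8.
Lambda–Tau: Lambda 16–5.
Lambda vs Sigma: 13 to 8, Lambda.
Delta vs Tau: 19 to 2, Delta.
Delta vs Sigma: Delta wins 17–4.
Tau vs Sigma: Tau, 17–4.
Delta wins every pairwise contest, so Delta is the Condorcet winner.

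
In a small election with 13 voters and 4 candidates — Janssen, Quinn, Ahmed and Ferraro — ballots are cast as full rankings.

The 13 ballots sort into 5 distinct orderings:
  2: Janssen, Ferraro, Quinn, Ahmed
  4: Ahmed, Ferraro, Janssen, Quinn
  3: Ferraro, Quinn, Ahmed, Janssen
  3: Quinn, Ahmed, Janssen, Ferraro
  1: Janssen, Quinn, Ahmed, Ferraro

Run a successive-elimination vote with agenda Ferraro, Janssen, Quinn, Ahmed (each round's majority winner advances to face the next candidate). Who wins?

Round 1: Ferraro vs Janssen — 7–6, Ferraro advances.
Round 2: Ferraro vs Quinn — 9–4, Ferraro advances.
Round 3: Ferraro vs Ahmed — 5–8, Ahmed advances.
Ahmed survives the agenda.

Ahmed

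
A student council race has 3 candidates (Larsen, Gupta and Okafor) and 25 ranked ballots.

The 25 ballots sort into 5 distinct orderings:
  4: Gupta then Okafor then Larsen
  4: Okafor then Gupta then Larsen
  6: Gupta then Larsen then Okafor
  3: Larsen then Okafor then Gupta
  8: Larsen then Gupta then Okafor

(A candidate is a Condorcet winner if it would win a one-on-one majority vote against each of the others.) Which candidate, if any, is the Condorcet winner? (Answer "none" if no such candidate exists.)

Gupta

Check each pair by majority over 25 ballots:
Larsen vs Gupta: Gupta, 14–11.
Larsen vs Okafor: Larsen, 17–8.
Gupta vs Okafor: Gupta, 18–7.
Gupta defeats every rival head-to-head and is the Condorcet winner.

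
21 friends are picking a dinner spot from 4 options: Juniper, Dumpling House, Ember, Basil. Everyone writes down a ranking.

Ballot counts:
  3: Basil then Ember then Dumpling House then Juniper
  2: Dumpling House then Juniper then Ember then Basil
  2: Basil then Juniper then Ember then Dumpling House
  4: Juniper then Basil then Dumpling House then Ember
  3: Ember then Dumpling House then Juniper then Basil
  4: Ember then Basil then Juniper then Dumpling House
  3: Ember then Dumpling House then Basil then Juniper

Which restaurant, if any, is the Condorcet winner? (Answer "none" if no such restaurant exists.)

Pairwise majorities:
Juniper vs Dumpling House: Dumpling House wins 11–10.
Juniper vs Ember: Ember, 13–8.
Juniper vs Basil: Basil wins 12–9.
Dumpling House vs Ember: Ember wins 15–6.
Dumpling House vs Basil: Basil, 13–8.
Ember vs Basil: Ember wins 12–9.
Ember wins every pairwise contest, so Ember is the Condorcet winner.

Ember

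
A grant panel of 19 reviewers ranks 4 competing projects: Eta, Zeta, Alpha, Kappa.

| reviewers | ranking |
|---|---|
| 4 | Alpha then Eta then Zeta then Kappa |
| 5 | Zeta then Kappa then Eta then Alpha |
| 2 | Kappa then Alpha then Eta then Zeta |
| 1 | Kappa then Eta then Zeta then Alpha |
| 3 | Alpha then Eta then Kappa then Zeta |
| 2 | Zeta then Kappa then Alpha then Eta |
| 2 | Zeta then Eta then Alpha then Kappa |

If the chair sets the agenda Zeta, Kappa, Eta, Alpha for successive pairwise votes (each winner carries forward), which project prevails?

Round 1: Zeta vs Kappa — 13–6, Zeta advances.
Round 2: Zeta vs Eta — 9–10, Eta advances.
Round 3: Eta vs Alpha — 8–11, Alpha advances.
The agenda winner is Alpha.

Alpha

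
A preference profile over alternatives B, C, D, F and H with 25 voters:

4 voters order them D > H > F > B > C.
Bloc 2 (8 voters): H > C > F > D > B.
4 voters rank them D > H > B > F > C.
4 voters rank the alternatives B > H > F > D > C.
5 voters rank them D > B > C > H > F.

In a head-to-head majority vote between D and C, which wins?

D

Ballots ranking D above C: 4 + 4 + 4 + 5 = 17.
Ballots ranking C above D: 25 − 17 = 8.
D wins the head-to-head 17–8.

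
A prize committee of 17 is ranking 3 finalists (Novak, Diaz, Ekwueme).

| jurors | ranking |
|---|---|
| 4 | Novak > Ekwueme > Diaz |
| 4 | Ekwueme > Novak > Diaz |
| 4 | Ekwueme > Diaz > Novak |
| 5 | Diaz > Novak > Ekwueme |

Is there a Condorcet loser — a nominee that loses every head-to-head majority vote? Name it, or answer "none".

none

Head-to-head results (17 jurors):
Novak–Diaz: Diaz 9–8.
Novak vs Ekwueme: Novak wins 9–8.
Diaz–Ekwueme: Ekwueme 12–5.
Every nominee wins at least one matchup (Novak beats Ekwueme; Diaz beats Novak; Ekwueme beats Diaz), so there is no Condorcet loser.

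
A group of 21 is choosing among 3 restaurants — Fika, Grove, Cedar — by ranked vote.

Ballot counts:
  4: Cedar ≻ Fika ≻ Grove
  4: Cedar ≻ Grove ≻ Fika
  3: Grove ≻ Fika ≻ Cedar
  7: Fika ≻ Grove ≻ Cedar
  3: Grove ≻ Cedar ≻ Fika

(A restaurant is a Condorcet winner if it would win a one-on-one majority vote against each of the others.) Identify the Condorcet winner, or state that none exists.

Check each pair by majority over 21 ballots:
Fika vs Grove: Fika preferred on 4+7 = 11 ballots; Fika wins 11–10.
Fika vs Cedar: Cedar, 11–10.
Grove vs Cedar: Grove wins 13–8.
Every restaurant loses at least once (Fika loses to Cedar; Grove loses to Fika; Cedar loses to Grove). The majority relation contains the cycle Fika > Grove > Cedar > Fika, so there is no Condorcet winner.

none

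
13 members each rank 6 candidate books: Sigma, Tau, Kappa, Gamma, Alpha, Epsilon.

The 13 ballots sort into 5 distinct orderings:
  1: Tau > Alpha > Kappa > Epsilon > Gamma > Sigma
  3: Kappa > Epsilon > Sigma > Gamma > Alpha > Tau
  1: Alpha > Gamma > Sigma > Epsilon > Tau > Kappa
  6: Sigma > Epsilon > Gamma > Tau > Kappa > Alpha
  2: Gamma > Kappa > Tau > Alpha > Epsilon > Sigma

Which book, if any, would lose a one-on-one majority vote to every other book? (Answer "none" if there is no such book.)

Pairwise majorities:
Sigma vs Tau: Sigma, 10–3.
Sigma–Kappa: Sigma 7–6.
Sigma–Gamma: Sigma 9–4.
Sigma vs Alpha: 9 to 4, Sigma.
Sigma vs Epsilon: 1+6 = 7 for Sigma, 6 for Epsilon — Sigma by 7–6.
Tau–Kappa: Tau 8–5.
Tau vs Gamma: Gamma wins 12–1.
Tau–Alpha: Tau 9–4.
Tau vs Epsilon: 1+2 = 3 for Tau, 10 for Epsilon — Epsilon by 10–3.
Kappa vs Gamma: 4 to 9, Gamma.
Kappa–Alpha: Kappa 11–2.
Kappa vs Epsilon: Kappa preferred on 1+3+2 = 6 ballots; Epsilon wins 7–6.
Gamma vs Alpha: Gamma is ranked higher on 3+6+2 = 11 ballots, Alpha on 2. Gamma wins 11–2.
Gamma vs Epsilon: Epsilon, 10–3.
Alpha vs Epsilon: Epsilon wins 9–4.
Alpha loses to every other book — it is the Condorcet loser.

Alpha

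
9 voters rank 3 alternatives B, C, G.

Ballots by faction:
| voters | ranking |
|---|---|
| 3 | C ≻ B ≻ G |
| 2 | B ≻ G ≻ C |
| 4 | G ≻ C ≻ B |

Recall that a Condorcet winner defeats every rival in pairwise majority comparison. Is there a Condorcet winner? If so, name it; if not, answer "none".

Head-to-head results (9 voters):
B vs C: B is ranked higher on 2 ballots, C on 7. C wins 7–2.
B vs G: B, 5–4.
C vs G: C is ranked higher on 3 ballots, G on 6. G wins 6–3.
No alternative is unbeaten: B loses to C; C loses to G; G loses to B. In particular B > G > C > B is a majority cycle — no Condorcet winner exists.

none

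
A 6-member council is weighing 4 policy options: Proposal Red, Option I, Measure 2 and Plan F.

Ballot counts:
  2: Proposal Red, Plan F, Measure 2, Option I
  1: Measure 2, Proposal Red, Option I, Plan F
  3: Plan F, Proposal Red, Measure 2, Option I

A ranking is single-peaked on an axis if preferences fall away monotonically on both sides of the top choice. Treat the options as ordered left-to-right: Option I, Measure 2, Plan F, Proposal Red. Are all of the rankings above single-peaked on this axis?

Axis positions: Option I=1, Measure 2=2, Plan F=3, Proposal Red=4.
Cluster 1 (peak Proposal Red at position 4): ranking walks positions 4-3-2-1, expanding outward from the peak — single-peaked.
Cluster 2: ranking walks positions 2-4-1-3; Proposal Red is ranked above Plan F even though Plan F lies between Proposal Red and the peak Measure 2 on the axis — preferences dip and rise again. Not single-peaked.
Cluster 3 (peak Plan F at position 3): ranking walks positions 3-4-2-1, expanding outward from the peak — single-peaked.
Cluster 2 violates single-peakedness, so the profile is not single-peaked on this axis.

no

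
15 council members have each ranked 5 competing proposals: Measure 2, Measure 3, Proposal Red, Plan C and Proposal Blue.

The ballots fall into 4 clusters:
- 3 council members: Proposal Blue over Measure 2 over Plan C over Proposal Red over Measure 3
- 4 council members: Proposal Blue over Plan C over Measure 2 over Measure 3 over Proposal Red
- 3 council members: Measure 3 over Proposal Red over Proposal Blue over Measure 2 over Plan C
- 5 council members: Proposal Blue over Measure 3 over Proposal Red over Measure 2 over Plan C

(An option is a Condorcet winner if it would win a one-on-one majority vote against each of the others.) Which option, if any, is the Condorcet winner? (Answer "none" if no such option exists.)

Check each pair by majority over 15 ballots:
Measure 2 vs Measure 3: Measure 3, 8–7.
Measure 2–Proposal Red: Proposal Red 8–7.
Measure 2 vs Plan C: Measure 2 wins 11–4.
Measure 2–Proposal Blue: Proposal Blue 15–0.
Measure 3 vs Proposal Red: Measure 3, 12–3.
Measure 3 vs Plan C: Measure 3 wins 8–7.
Measure 3 vs Proposal Blue: Proposal Blue, 12–3.
Proposal Red vs Plan C: Proposal Red wins 8–7.
Proposal Red vs Proposal Blue: Proposal Blue wins 12–3.
Plan C vs Proposal Blue: Proposal Blue, 15–0.
Proposal Blue wins every pairwise contest, so Proposal Blue is the Condorcet winner.

Proposal Blue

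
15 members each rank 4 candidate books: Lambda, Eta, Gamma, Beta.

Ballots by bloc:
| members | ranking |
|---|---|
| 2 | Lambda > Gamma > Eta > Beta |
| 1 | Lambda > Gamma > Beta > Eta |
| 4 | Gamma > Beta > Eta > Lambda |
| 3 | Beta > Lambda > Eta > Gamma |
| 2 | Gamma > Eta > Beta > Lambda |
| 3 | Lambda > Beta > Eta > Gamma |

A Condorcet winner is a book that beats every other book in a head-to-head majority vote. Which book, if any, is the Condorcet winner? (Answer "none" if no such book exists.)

none

Pairwise majorities:
Lambda vs Eta: Lambda is ranked higher on 2+1+3+3 = 9 ballots, Eta on 6. Lambda wins 9–6.
Lambda vs Gamma: Lambda, 9–6.
Lambda vs Beta: 6 to 9, Beta.
Eta vs Gamma: Gamma, 9–6.
Eta vs Beta: Eta is ranked higher on 2+2 = 4 ballots, Beta on 11. Beta wins 11–4.
Gamma vs Beta: 9 to 6, Gamma.
Every book loses at least once (Lambda loses to Beta; Eta loses to Lambda; Gamma loses to Lambda; Beta loses to Gamma). The majority relation contains the cycle Lambda > Gamma > Beta > Lambda, so there is no Condorcet winner.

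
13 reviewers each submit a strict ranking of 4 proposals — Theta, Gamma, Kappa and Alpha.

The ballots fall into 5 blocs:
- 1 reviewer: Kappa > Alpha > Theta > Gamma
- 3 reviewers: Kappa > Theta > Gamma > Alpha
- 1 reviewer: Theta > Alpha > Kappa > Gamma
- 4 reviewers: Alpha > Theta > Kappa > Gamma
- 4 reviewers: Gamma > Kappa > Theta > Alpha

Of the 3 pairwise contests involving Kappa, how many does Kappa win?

3

Kappa against each rival (13 reviewers):
Kappa vs Theta: Kappa wins 8–5.
Kappa vs Gamma: 9 to 4, Kappa.
Kappa vs Alpha: Kappa, 8–5.
Kappa beats Theta, Gamma, Alpha — 3 pairwise wins.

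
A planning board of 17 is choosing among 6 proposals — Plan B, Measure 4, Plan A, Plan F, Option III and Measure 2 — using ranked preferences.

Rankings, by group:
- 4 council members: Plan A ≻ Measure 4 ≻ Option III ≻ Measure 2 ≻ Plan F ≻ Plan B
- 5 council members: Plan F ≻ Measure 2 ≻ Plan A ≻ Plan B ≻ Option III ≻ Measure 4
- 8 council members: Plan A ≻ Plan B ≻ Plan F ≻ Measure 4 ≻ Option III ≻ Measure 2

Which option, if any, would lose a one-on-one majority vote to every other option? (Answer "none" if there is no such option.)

Head-to-head results (17 council members):
Plan B vs Measure 4: 13 to 4, Plan B.
Plan B vs Plan A: Plan B is ranked higher on 0 ballots, Plan A on 17. Plan A wins 17–0.
Plan B vs Plan F: Plan B is ranked higher on 8 ballots, Plan F on 9. Plan F wins 9–8.
Plan B vs Option III: Plan B, 13–4.
Plan B vs Measure 2: Plan B is ranked higher on 8 ballots, Measure 2 on 9. Measure 2 wins 9–8.
Measure 4 vs Plan A: 0 for Measure 4, 17 for Plan A — Plan A by 17–0.
Measure 4 vs Plan F: Plan F wins 13–4.
Measure 4 vs Option III: 12 to 5, Measure 4.
Measure 4 vs Measure 2: Measure 4 preferred on 4+8 = 12 ballots; Measure 4 wins 12–5.
Plan A vs Plan F: 4+8 = 12 for Plan A, 5 for Plan F — Plan A by 12–5.
Plan A vs Option III: Plan A preferred on 4+5+8 = 17 ballots; Plan A wins 17–0.
Plan A vs Measure 2: 12 to 5, Plan A.
Plan F vs Option III: Plan F, 13–4.
Plan F vs Measure 2: Plan F wins 13–4.
Option III–Measure 2: Option III 12–5.
Each option has at least one pairwise win (Plan B beats Measure 4; Measure 4 beats Option III; Plan A beats Plan B; Plan F beats Plan B; Option III beats Measure 2; Measure 2 beats Plan B) — no Condorcet loser.

none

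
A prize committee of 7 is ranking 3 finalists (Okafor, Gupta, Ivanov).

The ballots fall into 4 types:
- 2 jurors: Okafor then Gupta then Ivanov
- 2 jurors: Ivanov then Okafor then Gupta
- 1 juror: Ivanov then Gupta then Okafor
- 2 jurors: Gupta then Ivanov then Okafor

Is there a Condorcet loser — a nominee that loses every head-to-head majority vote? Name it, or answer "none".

Pairwise majorities:
Okafor–Gupta: Okafor 4–3.
Okafor vs Ivanov: 2 for Okafor, 5 for Ivanov — Ivanov by 5–2.
Gupta vs Ivanov: Gupta is ranked higher on 2+2 = 4 ballots, Ivanov on 3. Gupta wins 4–3.
Every nominee wins at least one matchup (Okafor beats Gupta; Gupta beats Ivanov; Ivanov beats Okafor), so there is no Condorcet loser.

none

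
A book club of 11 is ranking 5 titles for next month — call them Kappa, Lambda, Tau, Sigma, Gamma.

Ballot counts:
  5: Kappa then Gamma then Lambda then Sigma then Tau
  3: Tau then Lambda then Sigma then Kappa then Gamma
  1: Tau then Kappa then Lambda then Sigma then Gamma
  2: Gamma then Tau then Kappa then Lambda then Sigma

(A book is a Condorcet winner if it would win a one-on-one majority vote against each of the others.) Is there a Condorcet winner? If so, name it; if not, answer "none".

Pairwise majorities:
Kappa vs Lambda: 8 to 3, Kappa.
Kappa vs Tau: Kappa preferred on 5 ballots; Tau wins 6–5.
Kappa vs Sigma: Kappa wins 8–3.
Kappa vs Gamma: Kappa preferred on 5+3+1 = 9 ballots; Kappa wins 9–2.
Lambda vs Tau: Lambda is ranked higher on 5 ballots, Tau on 6. Tau wins 6–5.
Lambda vs Sigma: Lambda is ranked higher on 5+3+1+2 = 11 ballots, Sigma on 0. Lambda wins 11–0.
Lambda–Gamma: Gamma 7–4.
Tau vs Sigma: Tau is ranked higher on 3+1+2 = 6 ballots, Sigma on 5. Tau wins 6–5.
Tau vs Gamma: Gamma, 7–4.
Sigma vs Gamma: Sigma is ranked higher on 3+1 = 4 ballots, Gamma on 7. Gamma wins 7–4.
No book is unbeaten: Kappa loses to Tau; Lambda loses to Kappa; Tau loses to Gamma; Sigma loses to Kappa; Gamma loses to Kappa. In particular Kappa → Gamma → Tau → Kappa is a majority cycle — no Condorcet winner exists.

none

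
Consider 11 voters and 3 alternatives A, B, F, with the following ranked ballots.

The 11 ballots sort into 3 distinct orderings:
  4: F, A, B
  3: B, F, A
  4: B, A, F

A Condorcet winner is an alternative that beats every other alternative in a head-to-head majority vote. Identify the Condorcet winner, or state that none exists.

B

Pairwise majorities:
A vs B: 4 to 7, B.
A vs F: F, 7–4.
B vs F: 7 to 4, B.
Only B has no losses; B is the Condorcet winner.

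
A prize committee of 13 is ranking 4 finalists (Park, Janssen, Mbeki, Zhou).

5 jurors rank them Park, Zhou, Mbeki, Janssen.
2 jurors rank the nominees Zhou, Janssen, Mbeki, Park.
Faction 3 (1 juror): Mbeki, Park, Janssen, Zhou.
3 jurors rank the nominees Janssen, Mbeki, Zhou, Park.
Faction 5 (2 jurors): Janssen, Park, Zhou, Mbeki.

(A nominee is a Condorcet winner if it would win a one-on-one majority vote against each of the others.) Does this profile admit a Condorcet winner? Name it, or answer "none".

none

Pairwise majorities:
Park vs Janssen: 6 to 7, Janssen.
Park vs Mbeki: 7 to 6, Park.
Park vs Zhou: Park is ranked higher on 5+1+2 = 8 ballots, Zhou on 5. Park wins 8–5.
Janssen vs Mbeki: 7 to 6, Janssen.
Janssen vs Zhou: 6 to 7, Zhou.
Mbeki vs Zhou: Mbeki is ranked higher on 1+3 = 4 ballots, Zhou on 9. Zhou wins 9–4.
Every nominee loses at least once (Park loses to Janssen; Janssen loses to Zhou; Mbeki loses to Park; Zhou loses to Park). The majority relation contains the cycle Park → Zhou → Janssen → Park, so there is no Condorcet winner.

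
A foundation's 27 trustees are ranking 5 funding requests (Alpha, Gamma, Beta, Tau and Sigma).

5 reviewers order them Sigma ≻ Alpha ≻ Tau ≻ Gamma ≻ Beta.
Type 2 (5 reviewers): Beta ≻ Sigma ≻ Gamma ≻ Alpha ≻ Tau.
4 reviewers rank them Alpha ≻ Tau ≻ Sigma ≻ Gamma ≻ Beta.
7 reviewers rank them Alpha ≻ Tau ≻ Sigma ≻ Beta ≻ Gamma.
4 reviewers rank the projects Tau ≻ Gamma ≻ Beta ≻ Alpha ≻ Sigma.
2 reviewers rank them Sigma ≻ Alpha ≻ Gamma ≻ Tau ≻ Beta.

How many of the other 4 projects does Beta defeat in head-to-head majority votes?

0

Beta against each rival (27 reviewers):
Beta vs Alpha: 9 to 18, Alpha.
Beta vs Gamma: Gamma, 15–12.
Beta vs Tau: Tau wins 22–5.
Beta vs Sigma: Sigma, 18–9.
Beta beats no one; loses to Alpha, Gamma, Tau, Sigma — 0 pairwise wins.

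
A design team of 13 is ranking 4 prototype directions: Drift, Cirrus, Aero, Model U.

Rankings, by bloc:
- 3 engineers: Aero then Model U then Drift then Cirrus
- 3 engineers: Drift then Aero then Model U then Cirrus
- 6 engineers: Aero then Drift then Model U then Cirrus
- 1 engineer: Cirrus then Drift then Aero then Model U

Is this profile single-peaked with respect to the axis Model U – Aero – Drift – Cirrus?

Axis positions: Model U=1, Aero=2, Drift=3, Cirrus=4.
Bloc 1 (peak Aero at position 2): ranking walks positions 2-1-3-4, expanding outward from the peak — single-peaked.
Bloc 2 (peak Drift at position 3): ranking walks positions 3-2-1-4, expanding outward from the peak — single-peaked.
Bloc 3 (peak Aero at position 2): ranking walks positions 2-3-1-4, expanding outward from the peak — single-peaked.
Bloc 4 (peak Cirrus at position 4): ranking walks positions 4-3-2-1, expanding outward from the peak — single-peaked.
Every ranking is single-peaked on this axis.

yes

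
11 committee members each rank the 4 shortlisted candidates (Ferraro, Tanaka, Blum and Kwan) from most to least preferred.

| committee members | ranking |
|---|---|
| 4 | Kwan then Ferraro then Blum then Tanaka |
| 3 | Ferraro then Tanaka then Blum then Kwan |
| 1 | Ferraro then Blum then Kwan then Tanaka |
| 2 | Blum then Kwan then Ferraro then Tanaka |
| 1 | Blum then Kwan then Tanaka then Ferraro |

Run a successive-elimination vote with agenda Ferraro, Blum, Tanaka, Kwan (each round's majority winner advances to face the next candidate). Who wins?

Round 1: Ferraro vs Blum — 8–3, Ferraro advances.
Round 2: Ferraro vs Tanaka — 10–1, Ferraro advances.
Round 3: Ferraro vs Kwan — 4–7, Kwan advances.
The agenda winner is Kwan.

Kwan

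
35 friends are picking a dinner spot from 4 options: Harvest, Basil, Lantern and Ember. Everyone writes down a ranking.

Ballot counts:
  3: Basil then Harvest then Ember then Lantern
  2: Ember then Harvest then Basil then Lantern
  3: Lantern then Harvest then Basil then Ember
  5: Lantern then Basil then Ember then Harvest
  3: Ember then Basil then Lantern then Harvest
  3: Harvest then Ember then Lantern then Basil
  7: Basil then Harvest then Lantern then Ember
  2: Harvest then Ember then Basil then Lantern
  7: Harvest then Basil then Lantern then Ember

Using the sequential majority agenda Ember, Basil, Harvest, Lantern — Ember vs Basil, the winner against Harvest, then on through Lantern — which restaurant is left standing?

Basil

Round 1: Ember vs Basil — 10–25, Basil advances.
Round 2: Basil vs Harvest — 18–17, Basil advances.
Round 3: Basil vs Lantern — 24–11, Basil advances.
The agenda winner is Basil.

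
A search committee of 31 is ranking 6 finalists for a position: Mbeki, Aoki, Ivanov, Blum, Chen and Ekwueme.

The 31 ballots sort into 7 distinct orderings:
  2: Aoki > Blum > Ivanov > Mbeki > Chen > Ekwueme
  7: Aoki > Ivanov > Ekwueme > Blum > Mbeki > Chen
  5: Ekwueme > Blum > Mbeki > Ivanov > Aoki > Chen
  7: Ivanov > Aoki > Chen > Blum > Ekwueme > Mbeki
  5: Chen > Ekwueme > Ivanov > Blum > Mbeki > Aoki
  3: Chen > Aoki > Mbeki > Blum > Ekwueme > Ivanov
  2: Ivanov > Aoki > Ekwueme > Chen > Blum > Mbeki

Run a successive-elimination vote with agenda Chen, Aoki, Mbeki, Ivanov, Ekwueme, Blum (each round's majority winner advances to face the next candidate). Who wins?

Round 1: Chen vs Aoki — 8–23, Aoki advances.
Round 2: Aoki vs Mbeki — 21–10, Aoki advances.
Round 3: Aoki vs Ivanov — 12–19, Ivanov advances.
Round 4: Ivanov vs Ekwueme — 18–13, Ivanov advances.
Round 5: Ivanov vs Blum — 21–10, Ivanov advances.
The agenda winner is Ivanov.

Ivanov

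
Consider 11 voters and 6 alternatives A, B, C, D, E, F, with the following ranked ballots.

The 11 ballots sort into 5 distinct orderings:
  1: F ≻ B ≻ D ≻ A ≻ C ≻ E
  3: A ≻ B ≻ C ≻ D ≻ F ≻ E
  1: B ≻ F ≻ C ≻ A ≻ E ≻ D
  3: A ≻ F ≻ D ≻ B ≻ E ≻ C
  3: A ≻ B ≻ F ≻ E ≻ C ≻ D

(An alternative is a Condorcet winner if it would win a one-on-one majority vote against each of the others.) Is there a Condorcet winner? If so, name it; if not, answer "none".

A

Head-to-head results (11 voters):
A vs B: A wins 9–2.
A–C: A 10–1.
A vs D: A wins 10–1.
A–E: A 11–0.
A–F: A 9–2.
B–C: B 11–0.
B vs D: 8 to 3, B.
B vs E: 11 to 0, B.
B–F: B 7–4.
C vs D: C preferred on 3+1+3 = 7 ballots; C wins 7–4.
C vs E: E wins 6–5.
C vs F: C is ranked higher on 3 ballots, F on 8. F wins 8–3.
D–E: D 7–4.
D vs F: 3 to 8, F.
E–F: F 11–0.
A defeats every rival head-to-head and is the Condorcet winner.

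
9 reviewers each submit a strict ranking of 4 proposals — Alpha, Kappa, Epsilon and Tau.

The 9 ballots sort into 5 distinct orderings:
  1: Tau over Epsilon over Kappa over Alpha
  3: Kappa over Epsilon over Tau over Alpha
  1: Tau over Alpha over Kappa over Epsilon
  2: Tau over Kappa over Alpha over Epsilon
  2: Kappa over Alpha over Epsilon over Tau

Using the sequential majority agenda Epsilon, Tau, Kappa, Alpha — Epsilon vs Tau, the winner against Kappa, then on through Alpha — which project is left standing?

Round 1: Epsilon vs Tau — 5–4, Epsilon advances.
Round 2: Epsilon vs Kappa — 1–8, Kappa advances.
Round 3: Kappa vs Alpha — 8–1, Kappa advances.
Kappa survives the agenda.

Kappa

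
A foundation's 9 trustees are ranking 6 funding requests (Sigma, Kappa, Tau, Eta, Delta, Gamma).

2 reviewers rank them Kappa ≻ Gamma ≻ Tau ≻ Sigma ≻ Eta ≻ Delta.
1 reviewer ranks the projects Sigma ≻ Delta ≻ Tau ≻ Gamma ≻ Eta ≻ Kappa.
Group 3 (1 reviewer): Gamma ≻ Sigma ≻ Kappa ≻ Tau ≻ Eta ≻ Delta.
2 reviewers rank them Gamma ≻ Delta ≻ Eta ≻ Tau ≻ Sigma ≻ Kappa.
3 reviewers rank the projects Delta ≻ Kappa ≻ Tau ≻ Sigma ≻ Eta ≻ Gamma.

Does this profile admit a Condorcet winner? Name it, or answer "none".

none

Head-to-head results (9 reviewers):
Sigma–Kappa: Kappa 5–4.
Sigma vs Tau: Tau wins 7–2.
Sigma vs Eta: Sigma, 7–2.
Sigma vs Delta: Delta wins 5–4.
Sigma vs Gamma: Gamma wins 5–4.
Kappa vs Tau: Kappa, 6–3.
Kappa vs Eta: Kappa, 6–3.
Kappa vs Delta: Delta wins 6–3.
Kappa vs Gamma: Kappa wins 5–4.
Tau–Eta: Tau 7–2.
Tau vs Delta: Delta wins 6–3.
Tau vs Gamma: Gamma wins 5–4.
Eta vs Delta: Delta, 6–3.
Eta vs Gamma: Gamma, 6–3.
Delta–Gamma: Gamma 5–4.
Every project loses at least once (Sigma loses to Kappa; Kappa loses to Delta; Tau loses to Kappa; Eta loses to Sigma; Delta loses to Gamma; Gamma loses to Kappa). The majority relation contains the cycle Kappa > Gamma > Delta > Kappa, so there is no Condorcet winner.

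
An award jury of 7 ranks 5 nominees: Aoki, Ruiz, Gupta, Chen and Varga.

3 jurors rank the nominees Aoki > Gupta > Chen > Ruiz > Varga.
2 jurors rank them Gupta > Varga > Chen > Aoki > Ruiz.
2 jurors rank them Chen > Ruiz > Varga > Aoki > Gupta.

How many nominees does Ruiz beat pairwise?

1

Ruiz against each rival (7 jurors):
Ruiz vs Aoki: Ruiz is ranked higher on 2 ballots, Aoki on 5. Aoki wins 5–2.
Ruiz vs Gupta: Gupta wins 5–2.
Ruiz vs Chen: Ruiz is ranked higher on 0 ballots, Chen on 7. Chen wins 7–0.
Ruiz vs Varga: 5 to 2, Ruiz.
Ruiz beats Varga; loses to Aoki, Gupta, Chen — 1 pairwise win.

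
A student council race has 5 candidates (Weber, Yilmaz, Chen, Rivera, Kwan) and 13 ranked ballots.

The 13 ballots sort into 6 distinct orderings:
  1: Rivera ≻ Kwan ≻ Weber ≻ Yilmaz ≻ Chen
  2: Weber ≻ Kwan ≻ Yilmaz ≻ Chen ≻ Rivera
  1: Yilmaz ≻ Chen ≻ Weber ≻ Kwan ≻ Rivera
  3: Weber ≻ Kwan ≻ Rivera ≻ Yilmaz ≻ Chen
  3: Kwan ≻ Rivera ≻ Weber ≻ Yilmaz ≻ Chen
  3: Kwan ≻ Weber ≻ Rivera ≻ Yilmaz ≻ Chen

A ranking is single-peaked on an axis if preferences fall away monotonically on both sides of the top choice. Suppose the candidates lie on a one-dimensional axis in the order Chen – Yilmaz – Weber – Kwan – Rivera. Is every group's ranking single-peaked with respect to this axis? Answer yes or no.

yes

Axis positions: Chen=1, Yilmaz=2, Weber=3, Kwan=4, Rivera=5.
Group 1 (peak Rivera at position 5): ranking walks positions 5-4-3-2-1, expanding outward from the peak — single-peaked.
Group 2 (peak Weber at position 3): ranking walks positions 3-4-2-1-5, expanding outward from the peak — single-peaked.
Group 3 (peak Yilmaz at position 2): ranking walks positions 2-1-3-4-5, expanding outward from the peak — single-peaked.
Group 4 (peak Weber at position 3): ranking walks positions 3-4-5-2-1, expanding outward from the peak — single-peaked.
Group 5 (peak Kwan at position 4): ranking walks positions 4-5-3-2-1, expanding outward from the peak — single-peaked.
Group 6 (peak Kwan at position 4): ranking walks positions 4-3-5-2-1, expanding outward from the peak — single-peaked.
Every ranking is single-peaked on this axis.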